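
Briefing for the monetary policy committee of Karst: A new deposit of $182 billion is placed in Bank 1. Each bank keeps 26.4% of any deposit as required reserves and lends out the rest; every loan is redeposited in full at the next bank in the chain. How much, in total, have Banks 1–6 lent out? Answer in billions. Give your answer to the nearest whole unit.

$427 billion

Bank i lends (1 − rr)^i of the original deposit: Bank 1 lends 182·0.7360 = 133.9520, Bank 2 lends 182·0.7360² ≈ 98.5887, and so on.
Summing a geometric series: total = 182·[0.7360·(1 − 0.7360^6) / (1 − 0.7360)] ≈ 426.7425 billion.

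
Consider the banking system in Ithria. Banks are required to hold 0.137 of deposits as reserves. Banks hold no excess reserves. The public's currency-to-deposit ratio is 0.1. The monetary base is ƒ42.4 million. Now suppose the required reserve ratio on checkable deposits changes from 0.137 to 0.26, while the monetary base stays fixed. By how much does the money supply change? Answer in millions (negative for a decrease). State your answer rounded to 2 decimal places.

-67.24 million

Initially m₁ = (1 + 0.1) / (0.137 + 0.1) ≈ 4.64135, so M₁ = 4.64135 × 42.4 ≈ 196.7932 million.
After the change m₂ = (1 + 0.1) / (0.26 + 0.1) ≈ 3.05556, so M₂ = 3.05556 × 42.4 ≈ 129.5557 million.
ΔM = M₂ − M₁ = 129.5557 − 196.7932 = -67.2375 million.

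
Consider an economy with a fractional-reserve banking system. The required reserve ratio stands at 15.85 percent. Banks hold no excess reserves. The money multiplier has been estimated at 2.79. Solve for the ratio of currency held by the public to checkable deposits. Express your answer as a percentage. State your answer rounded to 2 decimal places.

31.16%

Using m = 2.79. From m = (1 + c)/(c + rr + e), rearranging gives 1 + c = m·(c + rr + e), so c·(1 − m) = m·(rr + e) − 1.
Hence c = [m·(rr + e) − 1]/(1 − m) = [2.79 × (0.1585 + 0) − 1] / (1 − 2.79) ≈ 0.311612.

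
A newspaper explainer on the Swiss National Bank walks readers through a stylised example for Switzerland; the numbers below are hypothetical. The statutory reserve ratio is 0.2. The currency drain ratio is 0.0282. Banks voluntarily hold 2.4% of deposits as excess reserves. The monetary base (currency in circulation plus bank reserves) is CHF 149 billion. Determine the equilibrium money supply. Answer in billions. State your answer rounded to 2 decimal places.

CHF 607.46 billion

The money multiplier is m = (1 + c) / (rr + e + c) = (1 + 0.0282) / (0.2 + 0.024 + 0.0282) ≈ 4.076923.
So M = m × MB = 4.076923 × 149 ≈ 607.4615 billion.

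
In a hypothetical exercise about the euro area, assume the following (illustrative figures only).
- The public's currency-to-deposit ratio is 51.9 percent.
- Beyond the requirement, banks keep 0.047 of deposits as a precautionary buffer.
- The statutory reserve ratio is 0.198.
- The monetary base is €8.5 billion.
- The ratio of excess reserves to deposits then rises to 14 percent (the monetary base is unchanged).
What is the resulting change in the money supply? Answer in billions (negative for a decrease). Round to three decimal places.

-1.834 billion

Initially m₁ = (1 + 0.519) / (0.198 + 0.047 + 0.519) ≈ 1.98822, so M₁ = 1.98822 × 8.5 ≈ 16.8999 billion.
After the change m₂ = (1 + 0.519) / (0.198 + 0.14 + 0.519) ≈ 1.77246, so M₂ = 1.77246 × 8.5 ≈ 15.0659 billion.
ΔM = M₂ − M₁ = 15.0659 − 16.8999 = -1.834 billion.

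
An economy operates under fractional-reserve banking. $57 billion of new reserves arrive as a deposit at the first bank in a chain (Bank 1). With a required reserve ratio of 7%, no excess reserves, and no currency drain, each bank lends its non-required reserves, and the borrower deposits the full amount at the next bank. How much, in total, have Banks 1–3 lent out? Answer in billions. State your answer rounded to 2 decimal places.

Bank i lends (1 − rr)^i of the original deposit: Bank 1 lends 57·0.9300 = 53.0100, Bank 2 lends 57·0.9300² = 49.2993, and so on.
Summing a geometric series: total = 57·[0.9300·(1 − 0.9300^3) / (1 − 0.9300)] ≈ 148.1576 billion.

$148.16 billion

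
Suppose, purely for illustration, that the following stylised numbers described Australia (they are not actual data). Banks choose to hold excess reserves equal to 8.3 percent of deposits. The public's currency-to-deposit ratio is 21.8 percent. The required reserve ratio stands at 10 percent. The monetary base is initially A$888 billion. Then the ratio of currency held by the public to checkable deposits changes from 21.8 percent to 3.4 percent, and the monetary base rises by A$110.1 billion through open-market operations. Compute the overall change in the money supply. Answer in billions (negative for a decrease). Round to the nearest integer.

A$2059 billion

Before: m₁ = (1 + 0.218) / (0.1 + 0.083 + 0.218) ≈ 3.0374, MB₁ = 888, so M₁ = 3.0374 × 888 = 2697.2112 billion.
After: m₂ = (1 + 0.034) / (0.1 + 0.083 + 0.034) ≈ 4.7650, MB₂ = 888 + 110.1 = 998.1, so M₂ = 4.7650 × 998.1 = 4755.9465 billion.
ΔM = M₂ − M₁ = 4755.9465 − 2697.2112 = 2058.7353 billion.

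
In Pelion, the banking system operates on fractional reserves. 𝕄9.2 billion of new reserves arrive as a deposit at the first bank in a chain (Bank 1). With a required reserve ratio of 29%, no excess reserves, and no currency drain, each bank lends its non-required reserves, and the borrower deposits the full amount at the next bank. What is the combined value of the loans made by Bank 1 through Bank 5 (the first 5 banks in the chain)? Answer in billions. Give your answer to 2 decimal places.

𝕄18.46 billion

Bank i lends (1 − rr)^i of the original deposit: Bank 1 lends 9.2·0.7100 = 6.5320, Bank 2 lends 9.2·0.7100² ≈ 4.6377, and so on.
Summing a geometric series: total = 9.2·[0.7100·(1 − 0.7100^5) / (1 − 0.7100)] ≈ 18.4603 billion.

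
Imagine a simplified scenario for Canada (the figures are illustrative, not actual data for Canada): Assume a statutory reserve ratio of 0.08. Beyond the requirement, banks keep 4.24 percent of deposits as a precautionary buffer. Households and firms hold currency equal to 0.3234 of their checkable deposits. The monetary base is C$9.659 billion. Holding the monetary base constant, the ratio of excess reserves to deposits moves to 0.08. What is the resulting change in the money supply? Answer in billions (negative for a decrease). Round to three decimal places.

-2.230 billion

Initially m₁ = (1 + 0.3234) / (0.08 + 0.0424 + 0.3234) ≈ 2.96860, so M₁ = 2.96860 × 9.659 ≈ 28.6737 billion.
After the change m₂ = (1 + 0.3234) / (0.08 + 0.08 + 0.3234) ≈ 2.73769, so M₂ = 2.73769 × 9.659 ≈ 26.4433 billion.
ΔM = M₂ − M₁ = 26.4433 − 28.6737 = -2.2304 billion.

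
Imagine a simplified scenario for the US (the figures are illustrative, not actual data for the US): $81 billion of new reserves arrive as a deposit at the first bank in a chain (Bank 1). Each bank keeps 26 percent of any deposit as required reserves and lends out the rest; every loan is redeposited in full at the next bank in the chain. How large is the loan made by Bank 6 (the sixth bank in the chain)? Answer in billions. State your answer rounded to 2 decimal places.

$13.30 billion

Each bank lends a fraction (1 − rr) = 0.7400 of the deposit it receives, so Bank 6 receives 81·0.7400^5 and lends 81·0.7400^6 ≈ 13.3007 billion.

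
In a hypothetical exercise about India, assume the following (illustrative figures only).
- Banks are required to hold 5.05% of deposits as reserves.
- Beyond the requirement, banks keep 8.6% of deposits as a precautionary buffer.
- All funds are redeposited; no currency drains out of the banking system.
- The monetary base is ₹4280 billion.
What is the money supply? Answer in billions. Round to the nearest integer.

The money multiplier is m = 1 / (rr + e) = 1 / (0.0505 + 0.086) ≈ 7.32601.
So M = m × MB = 7.32601 × 4280 = 31355.3228 billion.

₹31355 billion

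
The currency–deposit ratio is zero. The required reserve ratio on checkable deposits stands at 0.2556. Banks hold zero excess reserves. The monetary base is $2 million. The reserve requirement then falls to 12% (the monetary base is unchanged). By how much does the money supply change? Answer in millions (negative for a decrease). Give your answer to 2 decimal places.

Initially m₁ = 1 / (0.2556) ≈ 3.9124, so M₁ = 3.9124 × 2 = 7.8248 million.
After the change m₂ = 1 / (0.12) ≈ 8.3333, so M₂ = 8.3333 × 2 = 16.6666 million.
ΔM = M₂ − M₁ = 16.6666 − 7.8248 = 8.8418 million.

$8.84 million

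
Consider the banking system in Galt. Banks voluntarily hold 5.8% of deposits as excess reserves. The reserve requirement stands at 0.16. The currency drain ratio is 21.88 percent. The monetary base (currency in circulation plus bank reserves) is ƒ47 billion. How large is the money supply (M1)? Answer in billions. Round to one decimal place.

ƒ131.1 billion

The money multiplier is m = (1 + c) / (rr + e + c) = (1 + 0.2188) / (0.16 + 0.058 + 0.2188) ≈ 2.7903.
So M = m × MB = 2.7903 × 47 = 131.1441 billion.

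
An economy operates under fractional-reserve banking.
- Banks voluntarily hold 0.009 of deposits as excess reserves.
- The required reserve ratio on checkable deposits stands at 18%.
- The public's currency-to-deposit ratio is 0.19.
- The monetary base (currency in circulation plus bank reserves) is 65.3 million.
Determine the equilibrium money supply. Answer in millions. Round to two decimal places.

205.03 million

The money multiplier is m = (1 + c) / (rr + e + c) = (1 + 0.19) / (0.18 + 0.009 + 0.19) ≈ 3.13984.
So M = m × MB = 3.13984 × 65.3 ≈ 205.0316 million.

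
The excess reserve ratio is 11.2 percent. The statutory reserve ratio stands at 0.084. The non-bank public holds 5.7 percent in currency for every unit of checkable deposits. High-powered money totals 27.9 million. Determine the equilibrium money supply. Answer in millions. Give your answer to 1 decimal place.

The money multiplier is m = (1 + c) / (rr + e + c) = (1 + 0.057) / (0.084 + 0.112 + 0.057) ≈ 4.1779.
So M = m × MB = 4.1779 × 27.9 ≈ 116.5634 million.

116.6 million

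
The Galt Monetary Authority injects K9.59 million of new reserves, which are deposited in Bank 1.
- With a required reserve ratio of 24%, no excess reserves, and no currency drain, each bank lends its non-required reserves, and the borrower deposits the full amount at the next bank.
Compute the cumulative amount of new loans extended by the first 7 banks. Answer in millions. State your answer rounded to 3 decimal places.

Bank i lends (1 − rr)^i of the original deposit: Bank 1 lends 9.59·0.7600 = 7.2884, Bank 2 lends 9.59·0.7600² ≈ 5.5392, and so on.
Summing a geometric series: total = 9.59·[0.7600·(1 − 0.7600^7) / (1 − 0.7600)] ≈ 25.9208 million.

K25.921 million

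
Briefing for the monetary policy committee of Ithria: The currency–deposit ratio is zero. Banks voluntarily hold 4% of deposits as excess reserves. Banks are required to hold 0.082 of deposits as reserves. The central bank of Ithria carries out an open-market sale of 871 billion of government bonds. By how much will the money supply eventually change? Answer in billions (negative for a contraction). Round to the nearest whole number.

-7139 billion

The money multiplier is m = 1 / (rr + e) = 1 / (0.082 + 0.04) ≈ 8.1967.
The sale removes 871 billion of base, so ΔM = m × ΔMB = 8.1967 × (−871) = -7139.3257 billion.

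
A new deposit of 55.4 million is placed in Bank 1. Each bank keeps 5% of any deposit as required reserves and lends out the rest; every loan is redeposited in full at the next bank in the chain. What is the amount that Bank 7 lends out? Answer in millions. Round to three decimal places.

38.688 million

Each bank lends a fraction (1 − rr) = 0.9500 of the deposit it receives, so Bank 7 receives 55.4·0.9500^6 and lends 55.4·0.9500^7 ≈ 38.6879 million.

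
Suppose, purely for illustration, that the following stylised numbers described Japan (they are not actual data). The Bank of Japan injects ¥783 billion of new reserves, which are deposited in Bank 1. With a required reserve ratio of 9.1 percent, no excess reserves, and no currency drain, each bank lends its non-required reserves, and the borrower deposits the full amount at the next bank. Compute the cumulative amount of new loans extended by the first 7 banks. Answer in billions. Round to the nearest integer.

¥3811 billion

Bank i lends (1 − rr)^i of the original deposit: Bank 1 lends 783·0.9090 = 711.7470, Bank 2 lends 783·0.9090² ≈ 646.9780, and so on.
Summing a geometric series: total = 783·[0.9090·(1 − 0.9090^7) / (1 − 0.9090)] ≈ 3810.5916 billion.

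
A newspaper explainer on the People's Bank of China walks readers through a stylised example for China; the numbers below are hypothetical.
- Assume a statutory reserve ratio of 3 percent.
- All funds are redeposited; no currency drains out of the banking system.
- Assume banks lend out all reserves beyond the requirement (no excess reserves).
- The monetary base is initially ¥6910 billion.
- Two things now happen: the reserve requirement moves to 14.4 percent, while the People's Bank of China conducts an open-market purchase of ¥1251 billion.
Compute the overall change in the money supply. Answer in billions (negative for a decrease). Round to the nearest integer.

Before: m₁ = 1 / (0.03) ≈ 33.33333, MB₁ = 6910, so M₁ = 33.33333 × 6910 = 230333.3103 billion.
After: m₂ = 1 / (0.144) ≈ 6.94444, MB₂ = 6910 + 1251 = 8161, so M₂ = 6.94444 × 8161 ≈ 56673.5748 billion.
ΔM = M₂ − M₁ = 56673.5748 − 230333.3103 = -173659.7355 billion.

-173660 billion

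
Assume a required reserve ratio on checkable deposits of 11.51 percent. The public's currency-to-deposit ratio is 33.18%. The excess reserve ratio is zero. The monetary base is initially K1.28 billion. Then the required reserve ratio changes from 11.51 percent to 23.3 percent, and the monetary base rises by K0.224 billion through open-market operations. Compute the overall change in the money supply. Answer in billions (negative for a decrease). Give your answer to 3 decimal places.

Before: m₁ = (1 + 0.3318) / (0.1151 + 0.3318) ≈ 2.98009, MB₁ = 1.28, so M₁ = 2.98009 × 1.28 ≈ 3.8145 billion.
After: m₂ = (1 + 0.3318) / (0.233 + 0.3318) ≈ 2.35800, MB₂ = 1.28 + 0.224 = 1.504, so M₂ = 2.35800 × 1.504 ≈ 3.5464 billion.
ΔM = M₂ − M₁ = 3.5464 − 3.8145 = -0.2681 billion.

-0.268 billion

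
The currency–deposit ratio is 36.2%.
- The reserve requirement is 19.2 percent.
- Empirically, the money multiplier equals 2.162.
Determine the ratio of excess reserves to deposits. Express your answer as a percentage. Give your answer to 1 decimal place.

Using m = 2.162. Since m = (1 + c)/(c + rr + e), the denominator satisfies c + rr + e = (1 + c)/m = (1 + 0.362) / 2.162 ≈ 0.629972.
With c = 0.362 and rr = 0.192, the ratio of excess reserves to deposits is 0.629972 − 0.362 − 0.192 = 0.075972.

7.6%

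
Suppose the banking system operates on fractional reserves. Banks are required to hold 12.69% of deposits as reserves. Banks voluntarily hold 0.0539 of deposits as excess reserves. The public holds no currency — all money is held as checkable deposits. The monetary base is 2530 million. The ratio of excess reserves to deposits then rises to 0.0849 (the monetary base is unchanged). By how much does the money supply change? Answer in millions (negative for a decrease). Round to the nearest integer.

-2048 million

Initially m₁ = 1 / (0.1269 + 0.0539) ≈ 5.53097, so M₁ = 5.53097 × 2530 = 13993.3541 million.
After the change m₂ = 1 / (0.1269 + 0.0849) ≈ 4.72144, so M₂ = 4.72144 × 2530 = 11945.2432 million.
ΔM = M₂ − M₁ = 11945.2432 − 13993.3541 = -2048.1109 million.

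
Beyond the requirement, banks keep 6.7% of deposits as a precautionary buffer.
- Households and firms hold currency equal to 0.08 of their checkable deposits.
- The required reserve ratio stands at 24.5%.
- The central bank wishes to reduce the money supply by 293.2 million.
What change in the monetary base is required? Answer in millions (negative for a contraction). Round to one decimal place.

The money multiplier is m = (1 + c) / (rr + e + c) = (1 + 0.08) / (0.245 + 0.067 + 0.08) ≈ 2.75510.
ΔMB = ΔM / m = (−293.2) / 2.75510 ≈ -106.4208 million.

-106.4 million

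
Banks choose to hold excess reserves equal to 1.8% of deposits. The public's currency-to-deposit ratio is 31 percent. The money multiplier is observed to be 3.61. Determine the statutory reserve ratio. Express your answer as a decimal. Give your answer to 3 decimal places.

Using m = 3.61. Since m = (1 + c)/(c + rr + e), the denominator satisfies c + rr + e = (1 + c)/m = (1 + 0.31) / 3.61 ≈ 0.362881.
With c = 0.31 and e = 0.018, the statutory reserve ratio is 0.362881 − 0.31 − 0.018 = 0.034881.

0.035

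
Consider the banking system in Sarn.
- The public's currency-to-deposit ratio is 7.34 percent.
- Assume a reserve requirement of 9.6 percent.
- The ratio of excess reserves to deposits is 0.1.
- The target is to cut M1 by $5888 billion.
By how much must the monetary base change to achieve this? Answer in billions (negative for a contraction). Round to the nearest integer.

-1478 billion

The money multiplier is m = (1 + c) / (rr + e + c) = (1 + 0.0734) / (0.096 + 0.1 + 0.0734) ≈ 3.98441.
ΔMB = ΔM / m = (−5888) / 3.98441 ≈ -1477.7596 billion.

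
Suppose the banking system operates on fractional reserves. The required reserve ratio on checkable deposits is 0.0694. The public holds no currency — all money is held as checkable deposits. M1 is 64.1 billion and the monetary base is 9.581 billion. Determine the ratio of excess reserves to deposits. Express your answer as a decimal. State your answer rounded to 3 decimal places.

Using m = M/MB = 64.1/9.581 ≈ 6.690325. Since m = (1 + c)/(c + rr + e), the denominator satisfies c + rr + e = (1 + c)/m = (1 + 0) / 6.690325 ≈ 0.149470.
With c = 0 and rr = 0.0694, the ratio of excess reserves to deposits is 0.149470 − 0 − 0.0694 = 0.08007.

0.080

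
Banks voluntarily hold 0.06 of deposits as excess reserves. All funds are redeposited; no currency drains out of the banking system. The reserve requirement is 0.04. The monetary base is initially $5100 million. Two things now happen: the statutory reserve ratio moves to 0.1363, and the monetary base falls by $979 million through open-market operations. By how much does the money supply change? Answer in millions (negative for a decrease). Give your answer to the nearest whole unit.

Before: m₁ = 1 / (0.04 + 0.06) = 10, MB₁ = 5100, so M₁ = 10 × 5100 = 51000 million.
After: m₂ = 1 / (0.1363 + 0.06) ≈ 5.09424, MB₂ = 5100 − 979 = 4121, so M₂ = 5.09424 × 4121 ≈ 20993.363 million.
ΔM = M₂ − M₁ = 20993.363 − 51000 = -30006.637 million.

-30007 million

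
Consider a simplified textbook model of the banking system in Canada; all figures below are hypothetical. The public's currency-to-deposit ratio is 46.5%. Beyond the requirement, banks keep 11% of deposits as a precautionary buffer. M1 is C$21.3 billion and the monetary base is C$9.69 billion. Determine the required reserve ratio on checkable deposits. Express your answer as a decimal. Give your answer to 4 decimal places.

0.0915

Using m = M/MB = 21.3/9.69 ≈ 2.198142. Since m = (1 + c)/(c + rr + e), the denominator satisfies c + rr + e = (1 + c)/m = (1 + 0.465) / 2.198142 ≈ 0.666472.
With c = 0.465 and e = 0.11, the required reserve ratio on checkable deposits is 0.666472 − 0.465 − 0.11 = 0.091472.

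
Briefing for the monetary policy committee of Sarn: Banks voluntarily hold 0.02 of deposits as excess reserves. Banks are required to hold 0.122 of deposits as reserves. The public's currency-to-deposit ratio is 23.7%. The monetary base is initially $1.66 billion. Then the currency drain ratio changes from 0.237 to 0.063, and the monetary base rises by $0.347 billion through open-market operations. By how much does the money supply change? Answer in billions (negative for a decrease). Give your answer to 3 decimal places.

$4.989 billion

Before: m₁ = (1 + 0.237) / (0.122 + 0.02 + 0.237) ≈ 3.26385, MB₁ = 1.66, so M₁ = 3.26385 × 1.66 ≈ 5.418 billion.
After: m₂ = (1 + 0.063) / (0.122 + 0.02 + 0.063) ≈ 5.18537, MB₂ = 1.66 + 0.347 = 2.007, so M₂ = 5.18537 × 2.007 ≈ 10.407 billion.
ΔM = M₂ − M₁ = 10.407 − 5.418 = 4.989 billion.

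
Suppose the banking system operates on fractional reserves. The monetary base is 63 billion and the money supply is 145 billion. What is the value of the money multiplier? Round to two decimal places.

The money multiplier is m = M / MB = 145 / 63 ≈ 2.30159.

2.30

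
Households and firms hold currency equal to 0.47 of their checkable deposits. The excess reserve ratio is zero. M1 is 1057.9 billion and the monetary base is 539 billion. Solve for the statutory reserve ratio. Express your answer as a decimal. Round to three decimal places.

0.279

Using m = M/MB = 1057.9/539 ≈ 1.962709. Since m = (1 + c)/(c + rr + e), the denominator satisfies c + rr + e = (1 + c)/m = (1 + 0.47) / 1.962709 ≈ 0.748965.
With c = 0.47 and e = 0, the statutory reserve ratio is 0.748965 − 0.47 − 0 = 0.278965.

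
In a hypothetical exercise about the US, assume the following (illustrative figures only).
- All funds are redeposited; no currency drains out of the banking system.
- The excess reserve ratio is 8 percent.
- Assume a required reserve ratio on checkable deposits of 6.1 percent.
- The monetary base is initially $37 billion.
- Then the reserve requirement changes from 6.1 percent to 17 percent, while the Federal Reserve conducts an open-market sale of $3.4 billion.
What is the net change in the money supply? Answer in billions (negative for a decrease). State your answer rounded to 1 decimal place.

-128.0 billion

Before: m₁ = 1 / (0.061 + 0.08) ≈ 7.0922, MB₁ = 37, so M₁ = 7.0922 × 37 = 262.4114 billion.
After: m₂ = 1 / (0.17 + 0.08) = 4, MB₂ = 37 − 3.4 = 33.6, so M₂ = 4 × 33.6 = 134.4 billion.
ΔM = M₂ − M₁ = 134.4 − 262.4114 = -128.0114 billion.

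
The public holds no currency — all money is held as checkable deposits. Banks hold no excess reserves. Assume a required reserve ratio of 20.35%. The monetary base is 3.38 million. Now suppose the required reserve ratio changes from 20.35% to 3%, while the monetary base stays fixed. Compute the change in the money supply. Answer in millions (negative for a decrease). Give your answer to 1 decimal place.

96.1 million

Initially m₁ = 1 / (0.2035) ≈ 4.9140, so M₁ = 4.9140 × 3.38 ≈ 16.6093 million.
After the change m₂ = 1 / (0.03) ≈ 33.3333, so M₂ = 33.3333 × 3.38 ≈ 112.6666 million.
ΔM = M₂ − M₁ = 112.6666 − 16.6093 = 96.0573 million.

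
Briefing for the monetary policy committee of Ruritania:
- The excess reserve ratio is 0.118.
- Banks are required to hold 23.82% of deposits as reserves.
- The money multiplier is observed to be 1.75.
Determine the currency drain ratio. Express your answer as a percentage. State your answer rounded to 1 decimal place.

50.2%

Using m = 1.75. From m = (1 + c)/(c + rr + e), rearranging gives 1 + c = m·(c + rr + e), so c·(1 − m) = m·(rr + e) − 1.
Hence c = [m·(rr + e) − 1]/(1 − m) = [1.75 × (0.2382 + 0.118) − 1] / (1 − 1.75) = 0.502200.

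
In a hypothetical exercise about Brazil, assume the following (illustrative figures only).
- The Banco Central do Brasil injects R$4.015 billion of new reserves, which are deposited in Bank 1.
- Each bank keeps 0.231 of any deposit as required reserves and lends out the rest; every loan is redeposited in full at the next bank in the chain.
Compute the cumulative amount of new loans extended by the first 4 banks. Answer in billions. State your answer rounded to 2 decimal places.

Bank i lends (1 − rr)^i of the original deposit: Bank 1 lends 4.015·0.7690 ≈ 3.0875, Bank 2 lends 4.015·0.7690² ≈ 2.3743, and so on.
Summing a geometric series: total = 4.015·[0.7690·(1 − 0.7690^4) / (1 − 0.7690)] ≈ 8.6918 billion.

R$8.69 billion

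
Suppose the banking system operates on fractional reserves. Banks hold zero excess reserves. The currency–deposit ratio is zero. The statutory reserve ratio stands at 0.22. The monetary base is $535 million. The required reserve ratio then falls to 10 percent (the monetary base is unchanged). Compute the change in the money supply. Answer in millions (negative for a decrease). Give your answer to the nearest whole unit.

Initially m₁ = 1 / (0.22) ≈ 4.5455, so M₁ = 4.5455 × 535 = 2431.8425 million.
After the change m₂ = 1 / (0.1) = 10, so M₂ = 10 × 535 = 5350 million.
ΔM = M₂ − M₁ = 5350 − 2431.8425 = 2918.1575 million.

$2918 million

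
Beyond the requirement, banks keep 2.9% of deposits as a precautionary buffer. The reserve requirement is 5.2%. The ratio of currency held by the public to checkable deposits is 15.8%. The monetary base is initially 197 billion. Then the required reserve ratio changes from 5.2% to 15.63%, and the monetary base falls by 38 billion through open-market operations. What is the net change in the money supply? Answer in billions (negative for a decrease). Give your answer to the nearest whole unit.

Before: m₁ = (1 + 0.158) / (0.052 + 0.029 + 0.158) ≈ 4.8452, MB₁ = 197, so M₁ = 4.8452 × 197 = 954.5044 billion.
After: m₂ = (1 + 0.158) / (0.1563 + 0.029 + 0.158) ≈ 3.3731, MB₂ = 197 − 38 = 159, so M₂ = 3.3731 × 159 = 536.3229 billion.
ΔM = M₂ − M₁ = 536.3229 − 954.5044 = -418.1815 billion.

-418 billion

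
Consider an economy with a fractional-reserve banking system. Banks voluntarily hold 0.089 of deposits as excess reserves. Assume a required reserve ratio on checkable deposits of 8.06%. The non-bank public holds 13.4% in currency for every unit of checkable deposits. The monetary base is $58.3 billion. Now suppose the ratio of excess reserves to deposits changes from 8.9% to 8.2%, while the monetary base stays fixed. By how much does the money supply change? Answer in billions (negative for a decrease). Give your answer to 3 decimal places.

Initially m₁ = (1 + 0.134) / (0.0806 + 0.089 + 0.134) ≈ 3.735178, so M₁ = 3.735178 × 58.3 ≈ 217.7609 billion.
After the change m₂ = (1 + 0.134) / (0.0806 + 0.082 + 0.134) ≈ 3.823331, so M₂ = 3.823331 × 58.3 ≈ 222.9002 billion.
ΔM = M₂ − M₁ = 222.9002 − 217.7609 = 5.1393 billion.

$5.139 billion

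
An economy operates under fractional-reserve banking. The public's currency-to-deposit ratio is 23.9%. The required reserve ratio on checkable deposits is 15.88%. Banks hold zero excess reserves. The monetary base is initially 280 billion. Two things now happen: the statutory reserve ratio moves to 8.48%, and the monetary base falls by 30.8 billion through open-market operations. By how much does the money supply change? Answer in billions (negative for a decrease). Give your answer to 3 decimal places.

Before: m₁ = (1 + 0.239) / (0.1588 + 0.239) ≈ 3.1146305, MB₁ = 280, so M₁ = 3.1146305 × 280 ≈ 872.0965 billion.
After: m₂ = (1 + 0.239) / (0.0848 + 0.239) ≈ 3.8264361, MB₂ = 280 − 30.8 = 249.2, so M₂ = 3.8264361 × 249.2 ≈ 953.5479 billion.
ΔM = M₂ − M₁ = 953.5479 − 872.0965 = 81.4514 billion.

81.451 billion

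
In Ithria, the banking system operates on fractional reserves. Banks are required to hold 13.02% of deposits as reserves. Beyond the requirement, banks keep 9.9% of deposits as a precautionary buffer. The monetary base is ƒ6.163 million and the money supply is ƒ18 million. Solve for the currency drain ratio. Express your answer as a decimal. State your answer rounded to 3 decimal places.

Using m = M/MB = 18/6.163 ≈ 2.920656. From m = (1 + c)/(c + rr + e), rearranging gives 1 + c = m·(c + rr + e), so c·(1 − m) = m·(rr + e) − 1.
Hence c = [m·(rr + e) − 1]/(1 − m) = [2.920656 × (0.1302 + 0.099) − 1] / (1 − 2.920656) ≈ 0.172121.

0.172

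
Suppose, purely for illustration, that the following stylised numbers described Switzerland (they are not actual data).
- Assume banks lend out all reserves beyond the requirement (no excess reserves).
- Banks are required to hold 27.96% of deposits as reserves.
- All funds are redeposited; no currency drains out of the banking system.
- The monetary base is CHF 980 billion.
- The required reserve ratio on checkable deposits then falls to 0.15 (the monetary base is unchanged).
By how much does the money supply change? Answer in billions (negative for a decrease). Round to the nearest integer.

CHF 3028 billion

Initially m₁ = 1 / (0.2796) ≈ 3.5765, so M₁ = 3.5765 × 980 = 3504.97 billion.
After the change m₂ = 1 / (0.15) ≈ 6.6667, so M₂ = 6.6667 × 980 = 6533.366 billion.
ΔM = M₂ − M₁ = 6533.366 − 3504.97 = 3028.396 billion.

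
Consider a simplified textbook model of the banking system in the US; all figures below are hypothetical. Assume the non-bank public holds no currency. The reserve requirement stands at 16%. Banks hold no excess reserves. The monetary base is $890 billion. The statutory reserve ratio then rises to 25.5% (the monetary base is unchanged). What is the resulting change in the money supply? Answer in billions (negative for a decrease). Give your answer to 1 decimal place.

Initially m₁ = 1 / (0.16) = 6.25, so M₁ = 6.25 × 890 = 5562.5 billion.
After the change m₂ = 1 / (0.255) ≈ 3.92157, so M₂ = 3.92157 × 890 = 3490.1973 billion.
ΔM = M₂ − M₁ = 3490.1973 − 5562.5 = -2072.3027 billion.

-2072.3 billion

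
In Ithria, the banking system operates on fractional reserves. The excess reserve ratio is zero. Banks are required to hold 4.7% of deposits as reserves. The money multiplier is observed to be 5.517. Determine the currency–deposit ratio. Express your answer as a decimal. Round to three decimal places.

0.164

Using m = 5.517. From m = (1 + c)/(c + rr + e), rearranging gives 1 + c = m·(c + rr + e), so c·(1 − m) = m·(rr + e) − 1.
Hence c = [m·(rr + e) − 1]/(1 − m) = [5.517 × (0.047 + 0) − 1] / (1 − 5.517) ≈ 0.163981.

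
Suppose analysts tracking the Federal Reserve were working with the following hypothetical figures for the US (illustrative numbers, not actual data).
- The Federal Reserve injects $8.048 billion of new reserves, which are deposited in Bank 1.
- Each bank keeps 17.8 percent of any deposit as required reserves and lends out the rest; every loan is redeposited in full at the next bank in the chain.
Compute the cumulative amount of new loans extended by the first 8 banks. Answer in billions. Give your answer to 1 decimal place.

Bank i lends (1 − rr)^i of the original deposit: Bank 1 lends 8.048·0.8220 ≈ 6.6155, Bank 2 lends 8.048·0.8220² ≈ 5.4379, and so on.
Summing a geometric series: total = 8.048·[0.8220·(1 − 0.8220^8) / (1 − 0.8220)] ≈ 29.4188 billion.

$29.4 billion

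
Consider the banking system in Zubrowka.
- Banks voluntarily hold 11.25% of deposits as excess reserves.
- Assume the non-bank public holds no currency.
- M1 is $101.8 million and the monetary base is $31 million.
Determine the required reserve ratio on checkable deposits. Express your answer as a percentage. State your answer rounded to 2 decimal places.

19.20%

Using m = M/MB = 101.8/31 ≈ 3.283871. Since m = (1 + c)/(c + rr + e), the denominator satisfies c + rr + e = (1 + c)/m = (1 + 0) / 3.283871 ≈ 0.304519.
With c = 0 and e = 0.1125, the required reserve ratio on checkable deposits is 0.304519 − 0 − 0.1125 = 0.192019.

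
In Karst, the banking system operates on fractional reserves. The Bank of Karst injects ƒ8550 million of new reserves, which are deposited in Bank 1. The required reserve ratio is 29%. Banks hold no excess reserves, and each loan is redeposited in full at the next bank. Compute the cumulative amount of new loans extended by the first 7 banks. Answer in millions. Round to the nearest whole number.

ƒ19029 million

Bank i lends (1 − rr)^i of the original deposit: Bank 1 lends 8550·0.7100 = 6070.5000, Bank 2 lends 8550·0.7100² = 4310.0550, and so on.
Summing a geometric series: total = 8550·[0.7100·(1 − 0.7100^7) / (1 − 0.7100)] ≈ 19028.8991 million.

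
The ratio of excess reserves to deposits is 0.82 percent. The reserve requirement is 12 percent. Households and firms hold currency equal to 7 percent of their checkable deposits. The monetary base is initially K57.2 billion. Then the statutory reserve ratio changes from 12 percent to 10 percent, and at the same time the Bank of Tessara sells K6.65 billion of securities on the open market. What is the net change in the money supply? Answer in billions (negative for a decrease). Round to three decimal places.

Before: m₁ = (1 + 0.07) / (0.12 + 0.0082 + 0.07) ≈ 5.398587, MB₁ = 57.2, so M₁ = 5.398587 × 57.2 ≈ 308.7992 billion.
After: m₂ = (1 + 0.07) / (0.1 + 0.0082 + 0.07) ≈ 6.004489, MB₂ = 57.2 − 6.65 = 50.55, so M₂ = 6.004489 × 50.55 ≈ 303.5269 billion.
ΔM = M₂ − M₁ = 303.5269 − 308.7992 = -5.2723 billion.

-5.272 billion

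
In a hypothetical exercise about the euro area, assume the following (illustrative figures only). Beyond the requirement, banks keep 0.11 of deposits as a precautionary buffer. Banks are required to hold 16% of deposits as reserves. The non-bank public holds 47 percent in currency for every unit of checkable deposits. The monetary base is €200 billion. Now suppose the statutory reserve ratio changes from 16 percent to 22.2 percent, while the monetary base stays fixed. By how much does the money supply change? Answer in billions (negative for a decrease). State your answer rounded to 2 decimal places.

-30.71 billion

Initially m₁ = (1 + 0.47) / (0.16 + 0.11 + 0.47) ≈ 1.986486, so M₁ = 1.986486 × 200 = 397.2972 billion.
After the change m₂ = (1 + 0.47) / (0.222 + 0.11 + 0.47) ≈ 1.832918, so M₂ = 1.832918 × 200 = 366.5836 billion.
ΔM = M₂ − M₁ = 366.5836 − 397.2972 = -30.7136 billion.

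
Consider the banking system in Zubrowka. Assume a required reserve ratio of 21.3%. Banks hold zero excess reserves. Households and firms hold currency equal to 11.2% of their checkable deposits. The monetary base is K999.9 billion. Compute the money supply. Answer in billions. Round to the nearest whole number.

K3421 billion

The money multiplier is m = (1 + c) / (rr + c) = (1 + 0.112) / (0.213 + 0.112) ≈ 3.4215.
So M = m × MB = 3.4215 × 999.9 ≈ 3421.1579 billion.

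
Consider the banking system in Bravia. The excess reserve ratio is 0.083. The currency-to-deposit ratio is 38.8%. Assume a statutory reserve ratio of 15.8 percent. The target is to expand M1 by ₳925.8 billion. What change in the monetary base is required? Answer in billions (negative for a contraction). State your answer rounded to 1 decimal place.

The money multiplier is m = (1 + c) / (rr + e + c) = (1 + 0.388) / (0.158 + 0.083 + 0.388) ≈ 2.20668.
ΔMB = ΔM / m = (+925.8) / 2.20668 ≈ 419.5443 billion.

₳419.5 billion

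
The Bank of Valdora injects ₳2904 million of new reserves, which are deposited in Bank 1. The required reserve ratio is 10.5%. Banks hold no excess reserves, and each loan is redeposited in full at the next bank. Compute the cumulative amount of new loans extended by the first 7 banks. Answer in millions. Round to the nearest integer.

₳13367 million

Bank i lends (1 − rr)^i of the original deposit: Bank 1 lends 2904·0.8950 = 2599.0800, Bank 2 lends 2904·0.8950² = 2326.1766, and so on.
Summing a geometric series: total = 2904·[0.8950·(1 − 0.8950^7) / (1 − 0.8950)] ≈ 13366.6076 million.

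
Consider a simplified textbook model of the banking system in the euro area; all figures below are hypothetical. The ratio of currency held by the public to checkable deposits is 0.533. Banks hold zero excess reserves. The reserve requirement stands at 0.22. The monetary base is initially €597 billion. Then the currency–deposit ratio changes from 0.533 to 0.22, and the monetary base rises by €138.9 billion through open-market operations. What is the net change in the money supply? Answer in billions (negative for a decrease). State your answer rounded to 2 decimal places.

Before: m₁ = (1 + 0.533) / (0.22 + 0.533) ≈ 2.035857, MB₁ = 597, so M₁ = 2.035857 × 597 ≈ 1215.4066 billion.
After: m₂ = (1 + 0.22) / (0.22 + 0.22) ≈ 2.772727, MB₂ = 597 + 138.9 = 735.9, so M₂ = 2.772727 × 735.9 ≈ 2040.4498 billion.
ΔM = M₂ − M₁ = 2040.4498 − 1215.4066 = 825.0432 billion.

€825.04 billion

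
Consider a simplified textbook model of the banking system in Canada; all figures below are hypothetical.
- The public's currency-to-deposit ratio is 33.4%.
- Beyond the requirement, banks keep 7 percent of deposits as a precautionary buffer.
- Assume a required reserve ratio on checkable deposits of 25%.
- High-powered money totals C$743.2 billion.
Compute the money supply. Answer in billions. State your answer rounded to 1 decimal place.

The money multiplier is m = (1 + c) / (rr + e + c) = (1 + 0.334) / (0.25 + 0.07 + 0.334) ≈ 2.03976.
So M = m × MB = 2.03976 × 743.2 ≈ 1515.9496 billion.

C$1515.9 billion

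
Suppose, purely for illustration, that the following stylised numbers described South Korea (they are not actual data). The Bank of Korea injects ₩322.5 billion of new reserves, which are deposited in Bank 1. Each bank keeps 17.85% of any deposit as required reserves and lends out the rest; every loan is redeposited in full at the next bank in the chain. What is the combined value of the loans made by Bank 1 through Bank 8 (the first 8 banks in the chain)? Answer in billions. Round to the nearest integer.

₩1176 billion

Bank i lends (1 − rr)^i of the original deposit: Bank 1 lends 322.5·0.8215 ≈ 264.9337, Bank 2 lends 322.5·0.8215² ≈ 217.6431, and so on.
Summing a geometric series: total = 322.5·[0.8215·(1 − 0.8215^8) / (1 − 0.8215)] ≈ 1176.3582 billion.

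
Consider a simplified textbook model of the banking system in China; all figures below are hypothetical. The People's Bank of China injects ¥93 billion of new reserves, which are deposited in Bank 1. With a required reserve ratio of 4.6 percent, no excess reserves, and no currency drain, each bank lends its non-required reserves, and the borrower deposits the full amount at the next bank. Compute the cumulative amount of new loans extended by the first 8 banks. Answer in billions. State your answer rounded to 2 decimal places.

Bank i lends (1 − rr)^i of the original deposit: Bank 1 lends 93·0.9540 = 88.7220, Bank 2 lends 93·0.9540² ≈ 84.6408, and so on.
Summing a geometric series: total = 93·[0.9540·(1 − 0.9540^8) / (1 − 0.9540)] ≈ 605.4325 billion.

¥605.43 billion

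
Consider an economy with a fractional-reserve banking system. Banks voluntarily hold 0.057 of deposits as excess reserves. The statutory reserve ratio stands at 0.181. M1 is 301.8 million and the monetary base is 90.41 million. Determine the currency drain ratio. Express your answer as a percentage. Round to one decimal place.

Using m = M/MB = 301.8/90.41 ≈ 3.338126. From m = (1 + c)/(c + rr + e), rearranging gives 1 + c = m·(c + rr + e), so c·(1 − m) = m·(rr + e) − 1.
Hence c = [m·(rr + e) − 1]/(1 − m) = [3.338126 × (0.181 + 0.057) − 1] / (1 − 3.338126) ≈ 0.087902.

8.8%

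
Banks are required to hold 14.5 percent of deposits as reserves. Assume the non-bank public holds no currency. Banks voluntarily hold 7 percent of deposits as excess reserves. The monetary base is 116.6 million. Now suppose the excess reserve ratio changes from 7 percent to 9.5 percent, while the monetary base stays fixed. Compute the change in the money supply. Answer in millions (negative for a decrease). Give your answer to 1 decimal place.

-56.5 million

Initially m₁ = 1 / (0.145 + 0.07) ≈ 4.65116, so M₁ = 4.65116 × 116.6 ≈ 542.3253 million.
After the change m₂ = 1 / (0.145 + 0.095) ≈ 4.16667, so M₂ = 4.16667 × 116.6 ≈ 485.8337 million.
ΔM = M₂ − M₁ = 485.8337 − 542.3253 = -56.4916 million.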